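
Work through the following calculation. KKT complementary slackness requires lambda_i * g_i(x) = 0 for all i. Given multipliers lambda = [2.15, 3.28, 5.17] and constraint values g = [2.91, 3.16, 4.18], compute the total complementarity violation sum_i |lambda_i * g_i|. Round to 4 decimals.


KKT complementary slackness check:
lambda_1 * g_1 = 2.15 * 2.91 = 6.2565
lambda_2 * g_2 = 3.28 * 3.16 = 10.3648
lambda_3 * g_3 = 5.17 * 4.18 = 21.6106
Total violation = 6.2565 + 10.3648 + 21.6106 = 38.2319


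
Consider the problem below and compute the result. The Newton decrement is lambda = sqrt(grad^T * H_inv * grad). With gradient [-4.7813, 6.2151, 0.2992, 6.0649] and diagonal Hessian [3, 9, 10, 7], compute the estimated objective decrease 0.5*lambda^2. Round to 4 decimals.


Step 1: H is diagonal, so H^(-1) * g = [-1.5938, 0.6906, 0.0299, 0.8664].
Step 2: g^T H^(-1) g = sum_i g_i^2 / H_ii
  = (-4.7813)^2/3 + (6.2151)^2/9 + (0.2992)^2/10 + (6.0649)^2/7
  = 7.6203 + 4.2919 + 0.009 + 5.2547 = 17.1759
Step 3: Objective decrease = 0.5 * g^T H^(-1) g = 8.5879


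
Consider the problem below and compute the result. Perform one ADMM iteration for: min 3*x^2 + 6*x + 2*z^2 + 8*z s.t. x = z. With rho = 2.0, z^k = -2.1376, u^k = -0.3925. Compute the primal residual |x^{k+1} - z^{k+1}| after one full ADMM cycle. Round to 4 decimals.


ADMM iteration with rho = 2.0, z^k = -2.1376, u^k = -0.3925
Step 1: x-update.
Minimize 3*x^2 + 6*x + (2.0/2)*(x + 2.1376 - 0.3925)^2
FOC: (2*3 + 2.0)*x = -6 + 2.0*(-2.1376 + 0.3925)
x^{k+1} = -1.1863
Step 2: z-update.
Minimize 2*z^2 + 8*z + (2.0/2)*(-1.1863 - z - 0.3925)^2
FOC: (2*2 + 2.0)*z = -8 + 2.0*(-1.1863 - 0.3925)
z^{k+1} = -1.8596
Step 3: u-update.
u^{k+1} = -0.3925 - 1.1863 + 1.8596 = 0.2808
Step 4: Primal residual = |-1.1863 + 1.8596| = 0.6733


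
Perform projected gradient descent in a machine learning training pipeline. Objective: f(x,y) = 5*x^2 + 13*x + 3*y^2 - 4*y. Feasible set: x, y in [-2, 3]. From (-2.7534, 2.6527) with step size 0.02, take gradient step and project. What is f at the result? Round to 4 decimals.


Step 1: Compute gradient at (-2.7534, 2.6527).
grad_x = 2*5*-2.7534 + 13 = -14.534
grad_y = 2*3*2.6527 - 4 = 11.9162
Step 2: Gradient step.
x_raw = -2.7534 - 0.02*-14.534 = -2.4627
y_raw = 2.6527 - 0.02*11.9162 = 2.4144
Step 3: Project onto [-2, 3].
x_proj = clip(-2.4627) = -2.0
y_proj = clip(2.4144) = 2.4144
Step 4: Evaluate f.
f(-2.0, 2.4144) = 1.8301


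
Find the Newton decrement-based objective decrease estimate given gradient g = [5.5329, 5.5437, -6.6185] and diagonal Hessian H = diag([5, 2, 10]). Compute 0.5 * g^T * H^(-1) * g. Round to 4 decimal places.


Step 1: H is diagonal, so H^(-1) * g = [1.1066, 2.7719, -0.6619].
Step 2: g^T H^(-1) g = sum_i g_i^2 / H_ii
  = (5.5329)^2/5 + (5.5437)^2/2 + (-6.6185)^2/10
  = 6.1226 + 15.3663 + 4.3805 = 25.8694
Step 3: Objective decrease = 0.5 * g^T H^(-1) g = 12.9347


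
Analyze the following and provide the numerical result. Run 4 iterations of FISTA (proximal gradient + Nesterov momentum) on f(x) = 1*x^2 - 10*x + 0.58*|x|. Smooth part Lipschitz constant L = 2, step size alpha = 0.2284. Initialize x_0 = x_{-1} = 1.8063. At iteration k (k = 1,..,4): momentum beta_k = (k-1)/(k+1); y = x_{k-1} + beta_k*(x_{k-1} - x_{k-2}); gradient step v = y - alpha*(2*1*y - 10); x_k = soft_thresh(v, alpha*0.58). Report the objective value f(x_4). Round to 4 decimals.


FISTA on f(x) = 1*x^2 - 10*x + 0.58*|x|
L = 2, alpha = 0.2284
Iteration 1: beta = 0.0, y = 1.8063 + 0.0*(1.8063 - 1.8063) = 1.8063
  grad(y) = -6.3874, v = y - alpha*grad = 3.2652
  prox(v) = soft_thresh(3.2652, 0.1325) = 3.1327
Iteration 2: beta = 0.3333, y = 3.1327 + 0.3333*(3.1327 - 1.8063) = 3.5748
  grad(y) = -2.8503, v = y - alpha*grad = 4.2259
  prox(v) = soft_thresh(4.2259, 0.1325) = 4.0934
Iteration 3: beta = 0.5, y = 4.0934 + 0.5*(4.0934 - 3.1327) = 4.5737
  grad(y) = -0.8526, v = y - alpha*grad = 4.7684
  prox(v) = soft_thresh(4.7684, 0.1325) = 4.636
Iteration 4: beta = 0.6, y = 4.636 + 0.6*(4.636 - 4.0934) = 4.9615
  grad(y) = -0.0769, v = y - alpha*grad = 4.9791
  prox(v) = soft_thresh(4.9791, 0.1325) = 4.8466
f(x_4) = 1*4.8466^2 - 10*4.8466 + 0.58*|4.8466| = -22.1654


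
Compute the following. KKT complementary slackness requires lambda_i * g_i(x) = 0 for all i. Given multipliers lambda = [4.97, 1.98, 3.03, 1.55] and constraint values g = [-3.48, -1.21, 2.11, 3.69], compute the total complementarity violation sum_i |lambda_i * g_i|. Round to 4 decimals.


KKT complementary slackness check:
lambda_1 * g_1 = 4.97 * -3.48 = -17.2956
lambda_2 * g_2 = 1.98 * -1.21 = -2.3958
lambda_3 * g_3 = 3.03 * 2.11 = 6.3933
lambda_4 * g_4 = 1.55 * 3.69 = 5.7195
Total violation = 17.2956 + 2.3958 + 6.3933 + 5.7195 = 31.8042


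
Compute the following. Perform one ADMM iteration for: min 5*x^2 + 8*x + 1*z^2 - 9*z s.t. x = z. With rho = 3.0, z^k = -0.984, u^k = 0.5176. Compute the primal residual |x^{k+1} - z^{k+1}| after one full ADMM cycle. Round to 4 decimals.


ADMM iteration with rho = 3.0, z^k = -0.984, u^k = 0.5176
Step 1: x-update.
Minimize 5*x^2 + 8*x + (3.0/2)*(x + 0.984 + 0.5176)^2
FOC: (2*5 + 3.0)*x = -8 + 3.0*(-0.984 - 0.5176)
x^{k+1} = -0.9619
Step 2: z-update.
Minimize 1*z^2 - 9*z + (3.0/2)*(-0.9619 - z + 0.5176)^2
FOC: (2*1 + 3.0)*z = 9 + 3.0*(-0.9619 + 0.5176)
z^{k+1} = 1.5334
Step 3: u-update.
u^{k+1} = 0.5176 - 0.9619 - 1.5334 = -1.9777
Step 4: Primal residual = |-0.9619 - 1.5334| = 2.4953


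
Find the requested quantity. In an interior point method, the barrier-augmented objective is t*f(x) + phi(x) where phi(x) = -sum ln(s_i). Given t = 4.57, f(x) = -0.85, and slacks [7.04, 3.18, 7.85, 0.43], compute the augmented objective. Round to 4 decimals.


Step 1: Compute log-barrier.
ln values: [1.9516, 1.1569, 2.0605, -0.844]
phi = -(1.9516 + 1.1569 + 2.0605 - 0.844) = -4.325
Step 2: Compute augmented objective.
t*f(x) = 4.57*-0.85 = -3.8845
Total = -3.8845 - 4.325 = -8.2095


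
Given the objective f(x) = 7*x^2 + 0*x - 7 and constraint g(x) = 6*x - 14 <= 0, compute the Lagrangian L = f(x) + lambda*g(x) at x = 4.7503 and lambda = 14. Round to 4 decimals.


Step 1: Evaluate f(x).
f(4.7503) = 7*4.7503^2 + 0*4.7503 - 7 = 150.9575
Step 2: Evaluate g(x).
g(4.7503) = 6*4.7503 - 14 = 14.5018
Step 3: Compute Lagrangian.
L = 150.9575 + 14*14.5018 = 353.9827


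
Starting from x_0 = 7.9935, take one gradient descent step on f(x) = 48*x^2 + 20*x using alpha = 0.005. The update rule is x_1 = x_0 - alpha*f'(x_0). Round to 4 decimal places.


We compute the gradient at x_0 and apply the update.
f'(x) = 96*x + 20
f'(7.9935) = 96*7.9935 + 20 = 787.376
x_1 = 7.9935 - 0.005*787.376 = 4.0566


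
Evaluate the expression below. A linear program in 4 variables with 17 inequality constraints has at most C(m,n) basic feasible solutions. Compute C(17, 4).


Each vertex corresponds to some choice of n active constraints out of m, so the number of vertices is at most C(m, n) = m! / (n!(m-n)!).
m = 17, n = 4
Numerator: 17 * 16 * 15 * 14
Denominator: 4! = 24
C(17, 4) = 2380


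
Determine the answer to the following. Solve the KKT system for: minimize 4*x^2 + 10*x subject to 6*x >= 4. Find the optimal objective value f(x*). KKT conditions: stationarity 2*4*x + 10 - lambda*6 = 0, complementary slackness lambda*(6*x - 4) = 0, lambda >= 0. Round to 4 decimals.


Step 1: Try lambda = 0 (constraint inactive).
x_unc = -10/(2*4) = -1.25
Check: 6*-1.25 = -7.5 < 4 -- violated!
Step 2: Constraint must be active: 6*x = 4
x* = 4/6 = 2/3 = 0.6667 (rounded; the exact value 2/3 is used below)
lambda = (2*4*(2/3) + 10)/6 = 2.5556
Step 3: Compute optimal value.
f(x*) = 4*(2/3)^2 + 10*(2/3) = 8.4444


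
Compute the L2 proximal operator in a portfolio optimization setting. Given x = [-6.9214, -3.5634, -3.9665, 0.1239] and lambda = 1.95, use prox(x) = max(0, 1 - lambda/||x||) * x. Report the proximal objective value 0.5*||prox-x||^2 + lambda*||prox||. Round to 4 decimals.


Step 1: Compute ||x||.
||x|| = 8.738
Step 2: Compute scaling factor.
scale = max(0, 1 - 1.95/8.738) = 0.7768
Step 3: prox(x) = [-5.3768, -2.7682, -3.0813, 0.0962]
||prox(x)|| = 6.788
Step 4: Proximal objective.
0.5*||prox-x||^2 = 1.9013
lambda*||prox|| = 13.2366
Total = 15.1378


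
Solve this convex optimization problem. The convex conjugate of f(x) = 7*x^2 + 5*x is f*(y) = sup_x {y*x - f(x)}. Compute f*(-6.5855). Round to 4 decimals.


f*(y) = sup_x {y*x - a*x^2 - b*x} = sup_x {(y-b)*x - a*x^2}
FOC: (y - b) - 2a*x = 0 => x* = (y - b)/(2a)
x* = (-6.5855 - 5)/(2*7) = -0.8275
f*(-6.5855) = (y-b)^2/(4a) = (-6.5855 - 5)^2/(4*7)
= 134.2238/28 = 4.7937


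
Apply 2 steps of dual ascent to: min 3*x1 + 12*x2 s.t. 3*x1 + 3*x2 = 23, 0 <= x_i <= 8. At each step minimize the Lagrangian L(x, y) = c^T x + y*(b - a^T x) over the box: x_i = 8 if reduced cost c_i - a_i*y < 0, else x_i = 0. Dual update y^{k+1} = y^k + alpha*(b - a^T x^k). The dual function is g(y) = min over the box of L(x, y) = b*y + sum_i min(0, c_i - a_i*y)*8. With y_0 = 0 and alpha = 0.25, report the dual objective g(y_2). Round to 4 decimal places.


Dual ascent for LP: min 3*x1 + 12*x2, 3*x1 + 3*x2 = 23, 0 <= x_i <= 8
Step 1: y^k = 0.0, reduced costs: (3.0, 12.0)
  x^k = (0.0, 0.0), subgradient = b - a^T x = 23.0
  y^{k+1} = 0.0 + 0.25*23.0 = 5.75
Step 2: y^k = 5.75, reduced costs: (-14.25, -5.25)
  x^k = (8.0, 8.0), subgradient = b - a^T x = -25.0
  y^{k+1} = 5.75 + 0.25*-25.0 = -0.5
Dual objective at y_2 = -0.5: reduced costs (4.5, 13.5), box minimizer x = (0.0, 0.0)
g(y_2) = b*y + (c1 - a1*y)*x1 + (c2 - a2*y)*x2 = 23*(-0.5) + 4.5*0.0 + 13.5*0.0 = -11.5 + 0.0 + 0.0 = -11.5


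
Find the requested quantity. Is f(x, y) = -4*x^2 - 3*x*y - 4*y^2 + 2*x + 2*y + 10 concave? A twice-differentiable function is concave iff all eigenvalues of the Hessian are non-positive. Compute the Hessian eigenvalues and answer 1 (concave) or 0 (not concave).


The Hessian of f(x,y) = -4*x^2 - 3*x*y - 4*y^2 + 2*x + 2*y + 10 is:
H = [[-8, -3], [-3, -8]]
Trace = -8 - 8 = -16
Determinant = -8*-8 - (-3)^2 = 55
Discriminant = (-16)^2 - 4*55 = 36.0
Eigenvalues: lambda_1 = -11.0, lambda_2 = -5.0
The function is concave.

1


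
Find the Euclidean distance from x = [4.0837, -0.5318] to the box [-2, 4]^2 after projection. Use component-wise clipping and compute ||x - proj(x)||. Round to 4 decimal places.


Project each component onto [-2, 4].
clip(4.0837) = 4.0, clip(-0.5318) = -0.5318
Projection = [4.0, -0.5318]
Squared diffs: [0.007, 0.0]
Distance = sqrt(0.007) = 0.0837


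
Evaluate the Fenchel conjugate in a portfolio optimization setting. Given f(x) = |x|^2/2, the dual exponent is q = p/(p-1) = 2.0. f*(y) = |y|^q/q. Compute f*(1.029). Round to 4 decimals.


The conjugate exponent q satisfies 1/p + 1/q = 1.
p = 2, so q = 2/(2 - 1) = 2.0
|y|^q = 1.029^2.0 = 1.0588
f*(1.029) = 1.0588 / 2.0 = 0.5294


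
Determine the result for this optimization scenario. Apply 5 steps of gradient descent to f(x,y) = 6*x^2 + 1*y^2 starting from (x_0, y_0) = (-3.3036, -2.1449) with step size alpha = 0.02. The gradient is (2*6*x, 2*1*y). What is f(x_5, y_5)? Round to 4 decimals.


Gradient descent on f(x,y) = 6*x^2 + 1*y^2.
Starting point: (-3.3036, -2.1449), alpha = 0.02
Step 1: grad_x = 2*6*-3.3036 = -39.6432, grad_y = 2*1*-2.1449 = -4.2898
  x_1 = -3.3036 - 0.02*-39.6432 = -2.5107
  y_1 = -2.1449 - 0.02*-4.2898 = -2.0591
Step 2: grad_x = 2*6*-2.5107 = -30.1288, grad_y = 2*1*-2.0591 = -4.1182
  x_2 = -2.5107 - 0.02*-30.1288 = -1.9082
  y_2 = -2.0591 - 0.02*-4.1182 = -1.9767
Step 3: grad_x = 2*6*-1.9082 = -22.8979, grad_y = 2*1*-1.9767 = -3.9535
  x_3 = -1.9082 - 0.02*-22.8979 = -1.4502
  y_3 = -1.9767 - 0.02*-3.9535 = -1.8977
Step 4: grad_x = 2*6*-1.4502 = -17.4024, grad_y = 2*1*-1.8977 = -3.7953
  x_4 = -1.4502 - 0.02*-17.4024 = -1.1022
  y_4 = -1.8977 - 0.02*-3.7953 = -1.8218
Step 5: grad_x = 2*6*-1.1022 = -13.2258, grad_y = 2*1*-1.8218 = -3.6435
  x_5 = -1.1022 - 0.02*-13.2258 = -0.8376
  y_5 = -1.8218 - 0.02*-3.6435 = -1.7489
f(-0.8376, -1.7489) = 6*(-0.8376)^2 + 1*(-1.7489)^2 = 7.2684


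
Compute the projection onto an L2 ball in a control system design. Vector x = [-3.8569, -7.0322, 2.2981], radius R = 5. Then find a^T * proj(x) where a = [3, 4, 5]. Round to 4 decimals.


Step 1: Compute ||x|| (intermediates to 6 decimals).
||x|| = sqrt((-3.8569)^2 + (-7.0322)^2 + 2.2981^2) = 8.343188
Step 2: Project.
Since ||x|| > R, scale = R/||x|| = 5/8.343188 = 0.599291, proj(x) = scale * x
proj(x) = [-2.311405, -4.214334, 1.377231]
Step 3: Dot product.
a^T * proj(x) = 3*(-2.311405) + 4*(-4.214334) + 5*1.377231 = -16.9054


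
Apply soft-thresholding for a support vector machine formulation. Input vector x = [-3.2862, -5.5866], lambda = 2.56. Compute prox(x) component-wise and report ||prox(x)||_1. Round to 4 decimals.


Soft-thresholding with lambda = 2.56:
prox(-3.2862) = sign(-3.2862)*max(|-3.2862| - 2.56, 0) = -0.7262
prox(-5.5866) = sign(-5.5866)*max(|-5.5866| - 2.56, 0) = -3.0266
prox(x) = [-0.7262, -3.0266]
||prox(x)||_1 = 0.7262 + 3.0266 = 3.7528


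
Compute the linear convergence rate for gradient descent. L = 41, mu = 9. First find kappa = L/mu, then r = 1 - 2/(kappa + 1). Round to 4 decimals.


Step 1: Compute the condition number.
kappa = L/mu = 41/9 = 4.5556
Step 2: Compute the convergence rate.
r = 1 - 2/(kappa + 1) = 1 - 2*mu/(L + mu) = (L - mu)/(L + mu) = 32/50 = 0.64


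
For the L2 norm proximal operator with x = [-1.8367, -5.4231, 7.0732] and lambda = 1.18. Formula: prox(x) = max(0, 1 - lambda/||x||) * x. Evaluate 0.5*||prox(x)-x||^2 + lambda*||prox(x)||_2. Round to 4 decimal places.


Step 1: Compute ||x||.
||x|| = 9.1002
Step 2: Compute scaling factor.
scale = max(0, 1 - 1.18/9.1002) = 0.8703
Step 3: prox(x) = [-1.5985, -4.7199, 6.156]
||prox(x)|| = 7.9202
Step 4: Proximal objective.
0.5*||prox-x||^2 = 0.6962
lambda*||prox|| = 9.3458
Total = 10.042


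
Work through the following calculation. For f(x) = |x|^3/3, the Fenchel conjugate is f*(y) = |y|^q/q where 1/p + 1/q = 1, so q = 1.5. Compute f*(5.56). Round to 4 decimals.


The conjugate exponent q satisfies 1/p + 1/q = 1.
p = 3, so q = 3/(3 - 1) = 1.5
|y|^q = 5.56^1.5 = 13.1103
f*(5.56) = 13.1103 / 1.5 = 8.7402


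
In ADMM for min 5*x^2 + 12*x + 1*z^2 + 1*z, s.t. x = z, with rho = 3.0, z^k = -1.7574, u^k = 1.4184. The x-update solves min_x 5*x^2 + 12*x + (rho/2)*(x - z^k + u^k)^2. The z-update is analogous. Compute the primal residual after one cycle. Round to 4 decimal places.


ADMM iteration with rho = 3.0, z^k = -1.7574, u^k = 1.4184
Step 1: x-update.
Minimize 5*x^2 + 12*x + (3.0/2)*(x + 1.7574 + 1.4184)^2
FOC: (2*5 + 3.0)*x = -12 + 3.0*(-1.7574 - 1.4184)
x^{k+1} = -1.656
Step 2: z-update.
Minimize 1*z^2 + 1*z + (3.0/2)*(-1.656 - z + 1.4184)^2
FOC: (2*1 + 3.0)*z = -1 + 3.0*(-1.656 + 1.4184)
z^{k+1} = -0.3425
Step 3: u-update.
u^{k+1} = 1.4184 - 1.656 + 0.3425 = 0.105
Step 4: Primal residual = |-1.656 + 0.3425| = 1.3134


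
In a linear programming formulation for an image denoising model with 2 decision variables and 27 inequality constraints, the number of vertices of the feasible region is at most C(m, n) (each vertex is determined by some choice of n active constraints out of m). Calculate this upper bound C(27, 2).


Each vertex corresponds to some choice of n active constraints out of m, so the number of vertices is at most C(m, n) = m! / (n!(m-n)!).
m = 27, n = 2
Numerator: 27 * 26
Denominator: 2! = 2
C(27, 2) = 351


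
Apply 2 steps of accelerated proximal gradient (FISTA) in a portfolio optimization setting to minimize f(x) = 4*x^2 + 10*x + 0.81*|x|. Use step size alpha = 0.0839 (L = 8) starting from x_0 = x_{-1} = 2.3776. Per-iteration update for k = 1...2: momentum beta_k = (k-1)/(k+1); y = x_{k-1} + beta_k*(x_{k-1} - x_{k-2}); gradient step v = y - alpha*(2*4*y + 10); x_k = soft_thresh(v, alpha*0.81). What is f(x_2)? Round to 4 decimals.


FISTA on f(x) = 4*x^2 + 10*x + 0.81*|x|
L = 8, alpha = 0.0839
Iteration 1: beta = 0.0, y = 2.3776 + 0.0*(2.3776 - 2.3776) = 2.3776
  grad(y) = 29.0208, v = y - alpha*grad = -0.0572
  prox(v) = soft_thresh(-0.0572, 0.068) = 0.0
Iteration 2: beta = 0.3333, y = 0.0 + 0.3333*(0.0 - 2.3776) = -0.7925
  grad(y) = 3.6597, v = y - alpha*grad = -1.0996
  prox(v) = soft_thresh(-1.0996, 0.068) = -1.0316
f(x_2) = 4*(-1.0316)^2 + 10*(-1.0316) + 0.81*|-1.0316| = -5.2236


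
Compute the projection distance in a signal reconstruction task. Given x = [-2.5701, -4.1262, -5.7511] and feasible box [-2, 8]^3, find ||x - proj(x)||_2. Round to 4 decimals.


Project each component onto [-2, 8].
clip(-2.5701) = -2.0, clip(-4.1262) = -2.0, clip(-5.7511) = -2.0
Projection = [-2.0, -2.0, -2.0]
Squared diffs: [0.325, 4.5207, 14.0708]
Distance = sqrt(18.9165) = 4.3493


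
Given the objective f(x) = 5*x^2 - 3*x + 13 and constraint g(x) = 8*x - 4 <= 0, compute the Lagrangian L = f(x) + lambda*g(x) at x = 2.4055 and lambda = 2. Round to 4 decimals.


Step 1: Evaluate f(x).
f(2.4055) = 5*2.4055^2 - 3*2.4055 + 13 = 34.7157
Step 2: Evaluate g(x).
g(2.4055) = 8*2.4055 - 4 = 15.244
Step 3: Compute Lagrangian.
L = 34.7157 + 2*15.244 = 65.2037


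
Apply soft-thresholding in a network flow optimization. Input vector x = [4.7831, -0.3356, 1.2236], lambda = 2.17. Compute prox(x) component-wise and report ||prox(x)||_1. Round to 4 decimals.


Soft-thresholding with lambda = 2.17:
prox(4.7831) = sign(4.7831)*max(|4.7831| - 2.17, 0) = 2.6131
prox(-0.3356) = sign(-0.3356)*max(|-0.3356| - 2.17, 0) = 0.0
prox(1.2236) = sign(1.2236)*max(|1.2236| - 2.17, 0) = 0.0
prox(x) = [2.6131, 0.0, 0.0]
||prox(x)||_1 = 2.6131 + 0.0 + 0.0 = 2.6131


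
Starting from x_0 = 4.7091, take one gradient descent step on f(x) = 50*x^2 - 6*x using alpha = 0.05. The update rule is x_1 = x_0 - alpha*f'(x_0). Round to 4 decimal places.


We compute the gradient at x_0 and apply the update.
f'(x) = 100*x - 6
f'(4.7091) = 100*4.7091 - 6 = 464.91
x_1 = 4.7091 - 0.05*464.91 = -18.5364


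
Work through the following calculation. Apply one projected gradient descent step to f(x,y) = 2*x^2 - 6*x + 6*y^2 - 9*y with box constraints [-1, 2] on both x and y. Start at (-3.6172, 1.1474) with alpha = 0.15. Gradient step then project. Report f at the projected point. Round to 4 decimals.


Step 1: Compute gradient at (-3.6172, 1.1474).
grad_x = 2*2*-3.6172 - 6 = -20.4688
grad_y = 2*6*1.1474 - 9 = 4.7688
Step 2: Gradient step.
x_raw = -3.6172 - 0.15*-20.4688 = -0.5469
y_raw = 1.1474 - 0.15*4.7688 = 0.4321
Step 3: Project onto [-1, 2].
x_proj = clip(-0.5469) = -0.5469
y_proj = clip(0.4321) = 0.4321
Step 4: Evaluate f.
f(-0.5469, 0.4321) = 1.1109


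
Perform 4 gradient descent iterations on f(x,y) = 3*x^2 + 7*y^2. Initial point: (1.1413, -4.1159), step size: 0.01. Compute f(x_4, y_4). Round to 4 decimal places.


Gradient descent on f(x,y) = 3*x^2 + 7*y^2.
Starting point: (1.1413, -4.1159), alpha = 0.01
Step 1: grad_x = 2*3*1.1413 = 6.8478, grad_y = 2*7*-4.1159 = -57.6226
  x_1 = 1.1413 - 0.01*6.8478 = 1.0728
  y_1 = -4.1159 - 0.01*-57.6226 = -3.5397
Step 2: grad_x = 2*3*1.0728 = 6.4369, grad_y = 2*7*-3.5397 = -49.5554
  x_2 = 1.0728 - 0.01*6.4369 = 1.0085
  y_2 = -3.5397 - 0.01*-49.5554 = -3.0441
Step 3: grad_x = 2*3*1.0085 = 6.0507, grad_y = 2*7*-3.0441 = -42.6177
  x_3 = 1.0085 - 0.01*6.0507 = 0.9479
  y_3 = -3.0441 - 0.01*-42.6177 = -2.6179
Step 4: grad_x = 2*3*0.9479 = 5.6877, grad_y = 2*7*-2.6179 = -36.6512
  x_4 = 0.9479 - 0.01*5.6877 = 0.8911
  y_4 = -2.6179 - 0.01*-36.6512 = -2.2514
f(0.8911, -2.2514) = 3*0.8911^2 + 7*(-2.2514)^2 = 37.8646


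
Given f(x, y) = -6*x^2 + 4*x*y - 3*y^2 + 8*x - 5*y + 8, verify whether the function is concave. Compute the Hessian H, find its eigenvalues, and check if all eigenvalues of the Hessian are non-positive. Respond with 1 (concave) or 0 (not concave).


The Hessian of f(x,y) = -6*x^2 + 4*x*y - 3*y^2 + 8*x - 5*y + 8 is:
H = [[-12, 4], [4, -6]]
Trace = -12 - 6 = -18
Determinant = -12*-6 - (4)^2 = 56
Discriminant = (-18)^2 - 4*56 = 100.0
Eigenvalues: lambda_1 = -14.0, lambda_2 = -4.0
The function is concave.

1


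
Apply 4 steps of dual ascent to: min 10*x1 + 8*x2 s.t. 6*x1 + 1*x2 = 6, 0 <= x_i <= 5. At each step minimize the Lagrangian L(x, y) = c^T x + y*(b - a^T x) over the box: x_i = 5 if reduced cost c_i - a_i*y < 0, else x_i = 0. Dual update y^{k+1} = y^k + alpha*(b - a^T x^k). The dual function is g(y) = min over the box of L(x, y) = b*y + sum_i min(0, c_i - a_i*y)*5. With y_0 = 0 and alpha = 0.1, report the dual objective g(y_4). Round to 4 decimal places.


Dual ascent for LP: min 10*x1 + 8*x2, 6*x1 + 1*x2 = 6, 0 <= x_i <= 5
Step 1: y^k = 0.0, reduced costs: (10.0, 8.0)
  x^k = (0.0, 0.0), subgradient = b - a^T x = 6.0
  y^{k+1} = 0.0 + 0.1*6.0 = 0.6
Step 2: y^k = 0.6, reduced costs: (6.4, 7.4)
  x^k = (0.0, 0.0), subgradient = b - a^T x = 6.0
  y^{k+1} = 0.6 + 0.1*6.0 = 1.2
Step 3: y^k = 1.2, reduced costs: (2.8, 6.8)
  x^k = (0.0, 0.0), subgradient = b - a^T x = 6.0
  y^{k+1} = 1.2 + 0.1*6.0 = 1.8
Step 4: y^k = 1.8, reduced costs: (-0.8, 6.2)
  x^k = (5.0, 0.0), subgradient = b - a^T x = -24.0
  y^{k+1} = 1.8 + 0.1*-24.0 = -0.6
Dual objective at y_4 = -0.6: reduced costs (13.6, 8.6), box minimizer x = (0.0, 0.0)
g(y_4) = b*y + (c1 - a1*y)*x1 + (c2 - a2*y)*x2 = 6*(-0.6) + 13.6*0.0 + 8.6*0.0 = -3.6 + 0.0 + 0.0 = -3.6


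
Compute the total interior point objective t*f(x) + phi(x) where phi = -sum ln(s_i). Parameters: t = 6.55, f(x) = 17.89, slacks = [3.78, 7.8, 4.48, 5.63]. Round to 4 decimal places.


Step 1: Compute log-barrier.
ln values: [1.3297, 2.0541, 1.4996, 1.7281]
phi = -(1.3297 + 2.0541 + 1.4996 + 1.7281) = -6.6116
Step 2: Compute augmented objective.
t*f(x) = 6.55*17.89 = 117.1795
Total = 117.1795 - 6.6116 = 110.5679


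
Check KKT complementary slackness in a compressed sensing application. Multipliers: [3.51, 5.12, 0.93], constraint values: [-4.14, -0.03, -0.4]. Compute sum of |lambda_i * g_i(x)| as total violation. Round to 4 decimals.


KKT complementary slackness check:
lambda_1 * g_1 = 3.51 * -4.14 = -14.5314
lambda_2 * g_2 = 5.12 * -0.03 = -0.1536
lambda_3 * g_3 = 0.93 * -0.4 = -0.372
Total violation = 14.5314 + 0.1536 + 0.372 = 15.057


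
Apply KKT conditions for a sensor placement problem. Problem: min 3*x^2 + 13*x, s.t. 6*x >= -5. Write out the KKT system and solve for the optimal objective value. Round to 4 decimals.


Step 1: Try lambda = 0 (constraint inactive).
x_unc = -13/(2*3) = -2.1667
Check: 6*-2.1667 = -13.0002 < -5 -- violated!
Step 2: Constraint must be active: 6*x = -5
x* = -5/6 = -0.8333 (rounded; the exact value -5/6 is used below)
lambda = (2*3*(-5/6) + 13)/6 = 1.3333
Step 3: Compute optimal value.
f(x*) = 3*(-5/6)^2 + 13*(-5/6) = -8.75


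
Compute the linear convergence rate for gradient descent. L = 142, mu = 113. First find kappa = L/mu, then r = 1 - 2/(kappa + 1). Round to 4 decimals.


Step 1: Compute the condition number.
kappa = L/mu = 142/113 = 1.2566
Step 2: Compute the convergence rate.
r = 1 - 2/(kappa + 1) = 1 - 2*mu/(L + mu) = (L - mu)/(L + mu) = 29/255 = 0.1137


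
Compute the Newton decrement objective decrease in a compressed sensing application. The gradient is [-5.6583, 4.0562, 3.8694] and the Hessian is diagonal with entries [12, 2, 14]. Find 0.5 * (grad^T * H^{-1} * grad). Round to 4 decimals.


Step 1: H is diagonal, so H^(-1) * g = [-0.4715, 2.0281, 0.2764].
Step 2: g^T H^(-1) g = sum_i g_i^2 / H_ii
  = (-5.6583)^2/12 + (4.0562)^2/2 + (3.8694)^2/14
  = 2.668 + 8.2264 + 1.0694 = 11.9639
Step 3: Objective decrease = 0.5 * g^T H^(-1) g = 5.9819


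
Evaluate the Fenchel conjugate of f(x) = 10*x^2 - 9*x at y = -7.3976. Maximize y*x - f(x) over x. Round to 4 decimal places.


f*(y) = sup_x {y*x - a*x^2 - b*x} = sup_x {(y-b)*x - a*x^2}
FOC: (y - b) - 2a*x = 0 => x* = (y - b)/(2a)
x* = (-7.3976 + 9)/(2*10) = 0.0801
f*(-7.3976) = (y-b)^2/(4a) = (-7.3976 + 9)^2/(4*10)
= 2.5677/40 = 0.0642


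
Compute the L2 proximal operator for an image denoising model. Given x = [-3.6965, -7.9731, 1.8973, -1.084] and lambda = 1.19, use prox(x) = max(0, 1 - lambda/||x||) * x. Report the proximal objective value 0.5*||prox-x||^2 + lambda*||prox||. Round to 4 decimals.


Step 1: Compute ||x||.
||x|| = 9.0559
Step 2: Compute scaling factor.
scale = max(0, 1 - 1.19/9.0559) = 0.8686
Step 3: prox(x) = [-3.2108, -6.9254, 1.648, -0.9416]
||prox(x)|| = 7.8659
Step 4: Proximal objective.
0.5*||prox-x||^2 = 0.7081
lambda*||prox|| = 9.3604
Total = 10.0685


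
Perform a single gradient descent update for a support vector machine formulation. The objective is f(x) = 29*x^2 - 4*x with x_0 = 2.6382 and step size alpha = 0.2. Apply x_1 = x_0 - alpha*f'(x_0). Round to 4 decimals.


We compute the gradient at x_0 and apply the update.
f'(x) = 58*x - 4
f'(2.6382) = 58*2.6382 - 4 = 149.0156
x_1 = 2.6382 - 0.2*149.0156 = -27.1649


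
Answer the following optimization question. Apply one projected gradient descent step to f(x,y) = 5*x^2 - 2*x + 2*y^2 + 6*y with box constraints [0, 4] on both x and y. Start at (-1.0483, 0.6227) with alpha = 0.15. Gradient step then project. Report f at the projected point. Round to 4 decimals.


Step 1: Compute gradient at (-1.0483, 0.6227).
grad_x = 2*5*-1.0483 - 2 = -12.483
grad_y = 2*2*0.6227 + 6 = 8.4908
Step 2: Gradient step.
x_raw = -1.0483 - 0.15*-12.483 = 0.8242
y_raw = 0.6227 - 0.15*8.4908 = -0.6509
Step 3: Project onto [0, 4].
x_proj = clip(0.8242) = 0.8242
y_proj = clip(-0.6509) = 0.0
Step 4: Evaluate f.
f(0.8242, 0.0) = 1.7478


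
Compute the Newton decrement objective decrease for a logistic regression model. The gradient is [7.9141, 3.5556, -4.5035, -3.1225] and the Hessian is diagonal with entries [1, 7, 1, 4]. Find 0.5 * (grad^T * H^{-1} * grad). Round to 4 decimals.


Step 1: H is diagonal, so H^(-1) * g = [7.9141, 0.5079, -4.5035, -0.7806].
Step 2: g^T H^(-1) g = sum_i g_i^2 / H_ii
  = (7.9141)^2/1 + (3.5556)^2/7 + (-4.5035)^2/1 + (-3.1225)^2/4
  = 62.633 + 1.806 + 20.2815 + 2.4375 = 87.158
Step 3: Objective decrease = 0.5 * g^T H^(-1) g = 43.579


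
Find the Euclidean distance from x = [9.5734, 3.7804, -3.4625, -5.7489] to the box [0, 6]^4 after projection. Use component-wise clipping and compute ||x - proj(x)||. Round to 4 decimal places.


Project each component onto [0, 6].
clip(9.5734) = 6.0, clip(3.7804) = 3.7804, clip(-3.4625) = 0.0, clip(-5.7489) = 0.0
Projection = [6.0, 3.7804, 0.0, 0.0]
Squared diffs: [12.7692, 0.0, 11.9889, 33.0499]
Distance = sqrt(57.808) = 7.6032


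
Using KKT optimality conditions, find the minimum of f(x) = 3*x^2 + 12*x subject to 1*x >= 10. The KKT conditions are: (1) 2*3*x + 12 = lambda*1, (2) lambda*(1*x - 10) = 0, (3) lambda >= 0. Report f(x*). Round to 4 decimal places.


Step 1: Try lambda = 0 (constraint inactive).
x_unc = -12/(2*3) = -2.0
Check: 1*-2.0 = -2.0 < 10 -- violated!
Step 2: Constraint must be active: 1*x = 10
x* = 10/1 = 10.0
lambda = (2*3*10.0 + 12)/1 = 72.0
Step 3: Compute optimal value.
f(x*) = 3*10.0^2 + 12*10.0 = 420.0


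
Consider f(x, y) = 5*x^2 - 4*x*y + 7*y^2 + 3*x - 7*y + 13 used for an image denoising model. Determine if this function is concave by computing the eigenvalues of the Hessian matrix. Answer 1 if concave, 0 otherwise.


The Hessian of f(x,y) = 5*x^2 - 4*x*y + 7*y^2 + 3*x - 7*y + 13 is:
H = [[10, -4], [-4, 14]]
Trace = 10 + 14 = 24
Determinant = 10*14 - (-4)^2 = 124
Discriminant = (24)^2 - 4*124 = 80.0
Eigenvalues: lambda_1 = 7.5279, lambda_2 = 16.4721
The function is not concave.

0


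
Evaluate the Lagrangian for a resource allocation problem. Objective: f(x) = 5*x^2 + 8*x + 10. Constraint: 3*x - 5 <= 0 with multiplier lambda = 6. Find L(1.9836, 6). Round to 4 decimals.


Step 1: Evaluate f(x).
f(1.9836) = 5*1.9836^2 + 8*1.9836 + 10 = 45.5421
Step 2: Evaluate g(x).
g(1.9836) = 3*1.9836 - 5 = 0.9508
Step 3: Compute Lagrangian.
L = 45.5421 + 6*0.9508 = 51.2469


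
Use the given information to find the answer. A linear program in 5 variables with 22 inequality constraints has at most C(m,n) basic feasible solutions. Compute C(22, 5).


Each vertex corresponds to some choice of n active constraints out of m, so the number of vertices is at most C(m, n) = m! / (n!(m-n)!).
m = 22, n = 5
Numerator: 22 * 21 * 20 * 19 * 18
Denominator: 5! = 120
C(22, 5) = 26334


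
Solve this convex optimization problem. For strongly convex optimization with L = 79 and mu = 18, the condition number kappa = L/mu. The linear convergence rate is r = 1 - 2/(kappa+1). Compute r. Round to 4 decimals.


Step 1: Compute the condition number.
kappa = L/mu = 79/18 = 4.3889
Step 2: Compute the convergence rate.
r = 1 - 2/(kappa + 1) = 1 - 2*mu/(L + mu) = (L - mu)/(L + mu) = 61/97 = 0.6289


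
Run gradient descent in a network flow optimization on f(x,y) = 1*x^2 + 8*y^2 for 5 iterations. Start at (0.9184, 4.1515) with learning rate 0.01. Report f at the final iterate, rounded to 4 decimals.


Gradient descent on f(x,y) = 1*x^2 + 8*y^2.
Starting point: (0.9184, 4.1515), alpha = 0.01
Step 1: grad_x = 2*1*0.9184 = 1.8368, grad_y = 2*8*4.1515 = 66.424
  x_1 = 0.9184 - 0.01*1.8368 = 0.9
  y_1 = 4.1515 - 0.01*66.424 = 3.4873
Step 2: grad_x = 2*1*0.9 = 1.8001, grad_y = 2*8*3.4873 = 55.7962
  x_2 = 0.9 - 0.01*1.8001 = 0.882
  y_2 = 3.4873 - 0.01*55.7962 = 2.9293
Step 3: grad_x = 2*1*0.882 = 1.7641, grad_y = 2*8*2.9293 = 46.8688
  x_3 = 0.882 - 0.01*1.7641 = 0.8644
  y_3 = 2.9293 - 0.01*46.8688 = 2.4606
Step 4: grad_x = 2*1*0.8644 = 1.7288, grad_y = 2*8*2.4606 = 39.3698
  x_4 = 0.8644 - 0.01*1.7288 = 0.8471
  y_4 = 2.4606 - 0.01*39.3698 = 2.0669
Step 5: grad_x = 2*1*0.8471 = 1.6942, grad_y = 2*8*2.0669 = 33.0706
  x_5 = 0.8471 - 0.01*1.6942 = 0.8302
  y_5 = 2.0669 - 0.01*33.0706 = 1.7362
f(0.8302, 1.7362) = 1*0.8302^2 + 8*1.7362^2 = 24.8045


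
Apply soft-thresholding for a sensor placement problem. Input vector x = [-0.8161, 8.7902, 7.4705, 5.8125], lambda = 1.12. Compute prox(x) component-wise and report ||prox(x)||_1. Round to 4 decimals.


Soft-thresholding with lambda = 1.12:
prox(-0.8161) = sign(-0.8161)*max(|-0.8161| - 1.12, 0) = 0.0
prox(8.7902) = sign(8.7902)*max(|8.7902| - 1.12, 0) = 7.6702
prox(7.4705) = sign(7.4705)*max(|7.4705| - 1.12, 0) = 6.3505
prox(5.8125) = sign(5.8125)*max(|5.8125| - 1.12, 0) = 4.6925
prox(x) = [0.0, 7.6702, 6.3505, 4.6925]
||prox(x)||_1 = 0.0 + 7.6702 + 6.3505 + 4.6925 = 18.7132


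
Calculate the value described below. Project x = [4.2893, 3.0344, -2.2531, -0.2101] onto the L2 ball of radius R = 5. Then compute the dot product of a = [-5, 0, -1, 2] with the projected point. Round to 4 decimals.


Step 1: Compute ||x|| (intermediates to 6 decimals).
||x|| = sqrt(4.2893^2 + 3.0344^2 + (-2.2531)^2 + (-0.2101)^2) = 5.720689
Step 2: Project.
Since ||x|| > R, scale = R/||x|| = 5/5.720689 = 0.874021, proj(x) = scale * x
proj(x) = [3.748938, 2.652129, -1.969257, -0.183632]
Step 3: Dot product.
a^T * proj(x) = -5*3.748938 + 0*2.652129 - 1*(-1.969257) + 2*(-0.183632) = -17.1427


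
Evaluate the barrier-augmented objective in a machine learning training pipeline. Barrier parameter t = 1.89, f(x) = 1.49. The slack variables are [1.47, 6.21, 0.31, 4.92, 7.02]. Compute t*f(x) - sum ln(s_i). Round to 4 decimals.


Step 1: Compute log-barrier.
ln values: [0.3853, 1.8262, -1.1712, 1.5933, 1.9488]
phi = -(0.3853 + 1.8262 - 1.1712 + 1.5933 + 1.9488) = -4.5823
Step 2: Compute augmented objective.
t*f(x) = 1.89*1.49 = 2.8161
Total = 2.8161 - 4.5823 = -1.7662


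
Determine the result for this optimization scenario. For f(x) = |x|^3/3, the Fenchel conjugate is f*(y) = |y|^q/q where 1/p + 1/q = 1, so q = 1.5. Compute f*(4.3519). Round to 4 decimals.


The conjugate exponent q satisfies 1/p + 1/q = 1.
p = 3, so q = 3/(3 - 1) = 1.5
|y|^q = 4.3519^1.5 = 9.0786
f*(4.3519) = 9.0786 / 1.5 = 6.0524


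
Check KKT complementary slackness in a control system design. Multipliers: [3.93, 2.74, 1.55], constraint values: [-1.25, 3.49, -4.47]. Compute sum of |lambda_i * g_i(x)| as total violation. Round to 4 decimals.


KKT complementary slackness check:
lambda_1 * g_1 = 3.93 * -1.25 = -4.9125
lambda_2 * g_2 = 2.74 * 3.49 = 9.5626
lambda_3 * g_3 = 1.55 * -4.47 = -6.9285
Total violation = 4.9125 + 9.5626 + 6.9285 = 21.4036


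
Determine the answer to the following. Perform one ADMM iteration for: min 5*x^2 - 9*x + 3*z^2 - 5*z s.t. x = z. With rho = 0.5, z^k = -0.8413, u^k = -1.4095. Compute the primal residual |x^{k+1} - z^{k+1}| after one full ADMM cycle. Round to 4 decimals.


ADMM iteration with rho = 0.5, z^k = -0.8413, u^k = -1.4095
Step 1: x-update.
Minimize 5*x^2 - 9*x + (0.5/2)*(x + 0.8413 - 1.4095)^2
FOC: (2*5 + 0.5)*x = 9 + 0.5*(-0.8413 + 1.4095)
x^{k+1} = 0.8842
Step 2: z-update.
Minimize 3*z^2 - 5*z + (0.5/2)*(0.8842 - z - 1.4095)^2
FOC: (2*3 + 0.5)*z = 5 + 0.5*(0.8842 - 1.4095)
z^{k+1} = 0.7288
Step 3: u-update.
u^{k+1} = -1.4095 + 0.8842 - 0.7288 = -1.2541
Step 4: Primal residual = |0.8842 - 0.7288| = 0.1554


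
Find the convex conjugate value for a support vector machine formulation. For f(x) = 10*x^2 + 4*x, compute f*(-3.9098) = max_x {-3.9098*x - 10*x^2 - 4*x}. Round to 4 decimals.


f*(y) = sup_x {y*x - a*x^2 - b*x} = sup_x {(y-b)*x - a*x^2}
FOC: (y - b) - 2a*x = 0 => x* = (y - b)/(2a)
x* = (-3.9098 - 4)/(2*10) = -0.3955
f*(-3.9098) = (y-b)^2/(4a) = (-3.9098 - 4)^2/(4*10)
= 62.5649/40 = 1.5641


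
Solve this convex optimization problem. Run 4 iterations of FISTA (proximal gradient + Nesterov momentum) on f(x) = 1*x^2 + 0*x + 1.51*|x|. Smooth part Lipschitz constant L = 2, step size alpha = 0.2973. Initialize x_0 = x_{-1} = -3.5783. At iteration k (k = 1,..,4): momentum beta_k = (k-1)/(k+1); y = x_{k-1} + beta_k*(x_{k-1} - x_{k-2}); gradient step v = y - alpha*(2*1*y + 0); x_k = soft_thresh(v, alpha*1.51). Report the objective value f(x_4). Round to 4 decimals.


FISTA on f(x) = 1*x^2 + 0*x + 1.51*|x|
L = 2, alpha = 0.2973
Iteration 1: beta = 0.0, y = -3.5783 + 0.0*(-3.5783 + 3.5783) = -3.5783
  grad(y) = -7.1566, v = y - alpha*grad = -1.4506
  prox(v) = soft_thresh(-1.4506, 0.4489) = -1.0017
Iteration 2: beta = 0.3333, y = -1.0017 + 0.3333*(-1.0017 + 3.5783) = -0.1429
  grad(y) = -0.2857, v = y - alpha*grad = -0.0579
  prox(v) = soft_thresh(-0.0579, 0.4489) = 0.0
Iteration 3: beta = 0.5, y = 0.0 + 0.5*(0.0 + 1.0017) = 0.5009
  grad(y) = 1.0017, v = y - alpha*grad = 0.203
  prox(v) = soft_thresh(0.203, 0.4489) = 0.0
Iteration 4: beta = 0.6, y = 0.0 + 0.6*(0.0 - 0.0) = 0.0
  grad(y) = 0.0, v = y - alpha*grad = 0.0
  prox(v) = soft_thresh(0.0, 0.4489) = 0.0
f(x_4) = 1*0.0^2 + 0*0.0 + 1.51*|0.0| = 0.0


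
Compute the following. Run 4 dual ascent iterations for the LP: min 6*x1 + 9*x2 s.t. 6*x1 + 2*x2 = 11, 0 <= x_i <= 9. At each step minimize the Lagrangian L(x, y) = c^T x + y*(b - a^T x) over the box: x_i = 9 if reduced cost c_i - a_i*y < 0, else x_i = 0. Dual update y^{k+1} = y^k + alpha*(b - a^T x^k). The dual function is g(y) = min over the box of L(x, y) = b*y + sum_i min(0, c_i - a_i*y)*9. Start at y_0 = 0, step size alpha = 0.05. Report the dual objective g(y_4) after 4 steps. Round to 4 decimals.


Dual ascent for LP: min 6*x1 + 9*x2, 6*x1 + 2*x2 = 11, 0 <= x_i <= 9
Step 1: y^k = 0.0, reduced costs: (6.0, 9.0)
  x^k = (0.0, 0.0), subgradient = b - a^T x = 11.0
  y^{k+1} = 0.0 + 0.05*11.0 = 0.55
Step 2: y^k = 0.55, reduced costs: (2.7, 7.9)
  x^k = (0.0, 0.0), subgradient = b - a^T x = 11.0
  y^{k+1} = 0.55 + 0.05*11.0 = 1.1
Step 3: y^k = 1.1, reduced costs: (-0.6, 6.8)
  x^k = (9.0, 0.0), subgradient = b - a^T x = -43.0
  y^{k+1} = 1.1 + 0.05*-43.0 = -1.05
Step 4: y^k = -1.05, reduced costs: (12.3, 11.1)
  x^k = (0.0, 0.0), subgradient = b - a^T x = 11.0
  y^{k+1} = -1.05 + 0.05*11.0 = -0.5
Dual objective at y_4 = -0.5: reduced costs (9.0, 10.0), box minimizer x = (0.0, 0.0)
g(y_4) = b*y + (c1 - a1*y)*x1 + (c2 - a2*y)*x2 = 11*(-0.5) + 9.0*0.0 + 10.0*0.0 = -5.5 + 0.0 + 0.0 = -5.5


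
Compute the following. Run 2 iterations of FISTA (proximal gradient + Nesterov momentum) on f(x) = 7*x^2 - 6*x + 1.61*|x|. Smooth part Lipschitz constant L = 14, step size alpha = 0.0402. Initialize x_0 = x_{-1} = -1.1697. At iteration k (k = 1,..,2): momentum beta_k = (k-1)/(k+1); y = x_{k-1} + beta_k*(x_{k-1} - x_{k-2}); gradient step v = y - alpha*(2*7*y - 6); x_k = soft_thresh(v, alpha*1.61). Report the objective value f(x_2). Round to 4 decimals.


FISTA on f(x) = 7*x^2 - 6*x + 1.61*|x|
L = 14, alpha = 0.0402
Iteration 1: beta = 0.0, y = -1.1697 + 0.0*(-1.1697 + 1.1697) = -1.1697
  grad(y) = -22.3758, v = y - alpha*grad = -0.2702
  prox(v) = soft_thresh(-0.2702, 0.0647) = -0.2055
Iteration 2: beta = 0.3333, y = -0.2055 + 0.3333*(-0.2055 + 1.1697) = 0.1159
  grad(y) = -4.3769, v = y - alpha*grad = 0.2919
  prox(v) = soft_thresh(0.2919, 0.0647) = 0.2272
f(x_2) = 7*0.2272^2 - 6*0.2272 + 1.61*|0.2272| = -0.636


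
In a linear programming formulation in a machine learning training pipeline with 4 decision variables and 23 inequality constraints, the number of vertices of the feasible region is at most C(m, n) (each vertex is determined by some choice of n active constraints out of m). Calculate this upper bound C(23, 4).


Each vertex corresponds to some choice of n active constraints out of m, so the number of vertices is at most C(m, n) = m! / (n!(m-n)!).
m = 23, n = 4
Numerator: 23 * 22 * 21 * 20
Denominator: 4! = 24
C(23, 4) = 8855


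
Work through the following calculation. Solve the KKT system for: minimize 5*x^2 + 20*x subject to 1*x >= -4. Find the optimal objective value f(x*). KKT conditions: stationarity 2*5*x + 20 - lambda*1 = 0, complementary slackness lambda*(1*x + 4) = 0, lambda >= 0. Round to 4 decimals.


Step 1: Try lambda = 0 (constraint inactive).
Stationarity: 2*5*x + 20 = 0
x* = -20/(2*5) = -2.0
Check constraint: 1*-2.0 = -2.0 >= -4 -- satisfied.
Step 2: Compute optimal value.
f(x*) = 5*(-2.0)^2 + 20*(-2.0) = -20.0


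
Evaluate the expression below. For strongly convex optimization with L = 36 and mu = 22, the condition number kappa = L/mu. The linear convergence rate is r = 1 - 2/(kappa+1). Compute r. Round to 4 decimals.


Step 1: Compute the condition number.
kappa = L/mu = 36/22 = 1.6364
Step 2: Compute the convergence rate.
r = 1 - 2/(kappa + 1) = 1 - 2*mu/(L + mu) = (L - mu)/(L + mu) = 14/58 = 0.2414


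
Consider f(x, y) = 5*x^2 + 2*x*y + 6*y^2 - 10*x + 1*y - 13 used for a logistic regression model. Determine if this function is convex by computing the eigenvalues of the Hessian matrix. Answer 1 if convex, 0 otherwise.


The Hessian of f(x,y) = 5*x^2 + 2*x*y + 6*y^2 - 10*x + 1*y - 13 is:
H = [[10, 2], [2, 12]]
Trace = 10 + 12 = 22
Determinant = 10*12 - (2)^2 = 116
Discriminant = (22)^2 - 4*116 = 20.0
Eigenvalues: lambda_1 = 8.7639, lambda_2 = 13.2361
The function is convex.

1


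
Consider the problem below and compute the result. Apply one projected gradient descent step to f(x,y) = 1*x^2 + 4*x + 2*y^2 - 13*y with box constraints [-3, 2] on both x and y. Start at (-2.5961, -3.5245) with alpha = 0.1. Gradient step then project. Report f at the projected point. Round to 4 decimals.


Step 1: Compute gradient at (-2.5961, -3.5245).
grad_x = 2*1*-2.5961 + 4 = -1.1922
grad_y = 2*2*-3.5245 - 13 = -27.098
Step 2: Gradient step.
x_raw = -2.5961 - 0.1*-1.1922 = -2.4769
y_raw = -3.5245 - 0.1*-27.098 = -0.8147
Step 3: Project onto [-3, 2].
x_proj = clip(-2.4769) = -2.4769
y_proj = clip(-0.8147) = -0.8147
Step 4: Evaluate f.
f(-2.4769, -0.8147) = 8.146


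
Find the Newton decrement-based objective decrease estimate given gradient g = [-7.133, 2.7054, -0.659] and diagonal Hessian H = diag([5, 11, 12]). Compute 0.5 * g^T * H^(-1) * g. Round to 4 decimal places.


Step 1: H is diagonal, so H^(-1) * g = [-1.4266, 0.2459, -0.0549].
Step 2: g^T H^(-1) g = sum_i g_i^2 / H_ii
  = (-7.133)^2/5 + (2.7054)^2/11 + (-0.659)^2/12
  = 10.1759 + 0.6654 + 0.0362 = 10.8775
Step 3: Objective decrease = 0.5 * g^T H^(-1) g = 5.4388


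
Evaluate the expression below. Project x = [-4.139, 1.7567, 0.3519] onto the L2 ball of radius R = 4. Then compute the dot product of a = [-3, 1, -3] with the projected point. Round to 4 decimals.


Step 1: Compute ||x|| (intermediates to 6 decimals).
||x|| = sqrt((-4.139)^2 + 1.7567^2 + 0.3519^2) = 4.510116
Step 2: Project.
Since ||x|| > R, scale = R/||x|| = 4/4.510116 = 0.886895, proj(x) = scale * x
proj(x) = [-3.670858, 1.558008, 0.312098]
Step 3: Dot product.
a^T * proj(x) = -3*(-3.670858) + 1*1.558008 - 3*0.312098 = 11.6343
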